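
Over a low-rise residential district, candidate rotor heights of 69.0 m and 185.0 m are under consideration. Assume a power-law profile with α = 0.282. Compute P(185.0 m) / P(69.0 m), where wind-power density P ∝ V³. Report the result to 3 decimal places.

Speed ratio: V_B/V_A = (z_B/z_A)^α = (185.0/69.0)^0.282 = (2.6812)^0.282 = 1.32065
Power-density ratio: P_B/P_A = (V_B/V_A)³ = (1.32065)³ = 2.30336

2.303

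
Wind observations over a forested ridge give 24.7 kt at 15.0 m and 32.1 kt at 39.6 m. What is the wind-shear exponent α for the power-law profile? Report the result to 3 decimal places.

α ≈ 0.270

Power law: V₂/V₁ = (z₂/z₁)^α ⇒ α = ln(V₂/V₁) / ln(z₂/z₁)
α = ln(32.1/24.7) / ln(39.6/15.0) = ln(1.2996) / ln(2.6400)
  = 0.26205 / 0.97078 = 0.26994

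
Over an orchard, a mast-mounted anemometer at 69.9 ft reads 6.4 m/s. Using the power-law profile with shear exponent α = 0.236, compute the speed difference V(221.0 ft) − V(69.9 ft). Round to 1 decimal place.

2.0 m/s

Power law: V₂ = V₁ · (z₂/z₁)^α = 6.4 × (3.1617)^0.236 = 8.3977 m/s
ΔV = 8.3977 − 6.4 = 1.9977 m/s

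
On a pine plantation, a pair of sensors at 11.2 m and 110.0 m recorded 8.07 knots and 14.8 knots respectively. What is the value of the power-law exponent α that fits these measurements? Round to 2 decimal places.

α ≈ 0.27

Power law: V₂/V₁ = (z₂/z₁)^α ⇒ α = ln(V₂/V₁) / ln(z₂/z₁)
α = ln(14.8/8.07) / ln(110.0/11.2) = ln(1.8340) / ln(9.8214)
  = 0.60647 / 2.28457 = 0.26547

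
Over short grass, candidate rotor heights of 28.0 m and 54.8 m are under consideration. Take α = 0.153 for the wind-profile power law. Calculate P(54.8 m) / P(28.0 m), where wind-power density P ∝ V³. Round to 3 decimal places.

Speed ratio: V_B/V_A = (z_B/z_A)^α = (54.8/28.0)^0.153 = (1.9571)^0.153 = 1.10820
Power-density ratio: P_B/P_A = (V_B/V_A)³ = (1.10820)³ = 1.36099

1.361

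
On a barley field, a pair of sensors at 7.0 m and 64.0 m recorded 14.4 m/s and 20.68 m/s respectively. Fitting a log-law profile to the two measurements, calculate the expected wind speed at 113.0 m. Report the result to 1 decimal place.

Log law: V ∝ ln(z/z₀). From the pair, with r = V₁/V₂ = 0.69632,
ln z₀ = (ln z₁ − r·ln z₂)/(1 − r) = (1.9459 − 0.69632×4.1589)/0.30368 = -3.1284 → z₀ = 0.04379 m
V₃ = V₁ · ln(z₃/z₀)/ln(z₁/z₀) = 14.4 × 7.8558/5.0743 = 22.2933 m/s

22.3 m/s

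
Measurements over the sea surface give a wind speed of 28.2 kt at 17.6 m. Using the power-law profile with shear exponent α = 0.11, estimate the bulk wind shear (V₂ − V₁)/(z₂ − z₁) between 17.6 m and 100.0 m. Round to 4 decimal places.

0.0721 kt/m

Power law: V₂ = V₁ · (z₂/z₁)^α = 28.2 × (5.6818)^0.11 = 34.1384 kt
ΔV/Δz = (34.1384 − 28.2)/(100.0 − 17.6) = 5.9384/82.4000 = 0.07207 kt/m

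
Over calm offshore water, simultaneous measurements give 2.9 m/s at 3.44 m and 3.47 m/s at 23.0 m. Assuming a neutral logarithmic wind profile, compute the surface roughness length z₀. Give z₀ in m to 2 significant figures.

z₀ ≈ 0.00022 m

Log law: V(z) ∝ ln(z/z₀). With r = V₁/V₂ = 2.9/3.47 = 0.83573,
r · ln(z₂/z₀) = ln(z₁/z₀) ⇒ ln z₀ = (ln z₁ − r·ln z₂)/(1 − r)
ln z₀ = (1.23547 − 0.83573×3.13549) / 0.16427 = -8.4313
z₀ = exp(-8.4313) = 0.0002179 m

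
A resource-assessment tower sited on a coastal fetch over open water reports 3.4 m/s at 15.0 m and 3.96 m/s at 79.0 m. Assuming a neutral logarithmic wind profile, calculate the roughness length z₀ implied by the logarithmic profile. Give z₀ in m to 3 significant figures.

Log law: V(z) ∝ ln(z/z₀). With r = V₁/V₂ = 3.4/3.96 = 0.85859,
r · ln(z₂/z₀) = ln(z₁/z₀) ⇒ ln z₀ = (ln z₁ − r·ln z₂)/(1 − r)
ln z₀ = (2.70805 − 0.85859×4.36945) / 0.14141 = -7.3790
z₀ = exp(-7.3790) = 0.0006242 m

z₀ ≈ 0.000624 m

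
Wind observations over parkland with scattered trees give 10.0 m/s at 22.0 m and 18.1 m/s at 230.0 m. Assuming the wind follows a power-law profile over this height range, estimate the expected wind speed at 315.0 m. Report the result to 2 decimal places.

19.60 m/s

First find α: α = ln(V₂/V₁)/ln(z₂/z₁) = ln(18.1/10.0)/ln(230.0/22.0) = 0.59333/2.34704 = 0.2528
Extrapolate from 230.0 m to 315.0 m: V₃ = 18.1 × (315.0/230.0)^0.2528 = 18.1 × 1.0827 = 19.5978 m/s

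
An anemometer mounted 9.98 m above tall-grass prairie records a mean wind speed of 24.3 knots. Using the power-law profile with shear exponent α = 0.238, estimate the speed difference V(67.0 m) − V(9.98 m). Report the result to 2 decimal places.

13.93 knots

Power law: V₂ = V₁ · (z₂/z₁)^α = 24.3 × (6.7134)^0.238 = 38.2313 knots
ΔV = 38.2313 − 24.3 = 13.9313 knots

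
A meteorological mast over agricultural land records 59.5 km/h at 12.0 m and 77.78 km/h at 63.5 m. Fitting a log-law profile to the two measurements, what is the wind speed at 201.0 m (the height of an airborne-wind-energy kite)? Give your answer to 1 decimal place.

Log law: V ∝ ln(z/z₀). From the pair, with r = V₁/V₂ = 0.76498,
ln z₀ = (ln z₁ − r·ln z₂)/(1 − r) = (2.4849 − 0.76498×4.1510)/0.23502 = -2.9382 → z₀ = 0.05296 m
V₃ = V₁ · ln(z₃/z₀)/ln(z₁/z₀) = 59.5 × 8.2415/5.4231 = 90.4221 km/h

90.4 km/h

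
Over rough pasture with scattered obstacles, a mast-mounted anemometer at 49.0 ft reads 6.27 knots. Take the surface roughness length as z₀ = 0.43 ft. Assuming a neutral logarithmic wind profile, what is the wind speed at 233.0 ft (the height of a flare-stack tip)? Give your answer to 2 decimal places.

Log law: V(z) ∝ ln(z/z₀), so V₂/V₁ = ln(z₂/z₀) / ln(z₁/z₀).
ln(233.0/0.43) = 6.2950, ln(49.0/0.43) = 4.7358
V₂ = 6.27 × 6.2950/4.7358 = 6.27 × 1.3292 = 8.3343 knots

8.33 knots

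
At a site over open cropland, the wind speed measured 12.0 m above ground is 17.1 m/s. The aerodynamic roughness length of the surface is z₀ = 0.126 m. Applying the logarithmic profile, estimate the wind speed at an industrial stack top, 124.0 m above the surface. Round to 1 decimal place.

Log law: V(z) ∝ ln(z/z₀), so V₂/V₁ = ln(z₂/z₀) / ln(z₁/z₀).
ln(124.0/0.126) = 6.8918, ln(12.0/0.126) = 4.5564
V₂ = 17.1 × 6.8918/4.5564 = 17.1 × 1.5126 = 25.8646 m/s

25.9 m/s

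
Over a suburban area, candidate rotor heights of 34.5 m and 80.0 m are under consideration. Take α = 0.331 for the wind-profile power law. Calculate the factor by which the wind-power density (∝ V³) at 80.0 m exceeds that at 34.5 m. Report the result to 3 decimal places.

Speed ratio: V_B/V_A = (z_B/z_A)^α = (80.0/34.5)^0.331 = (2.3188)^0.331 = 1.32101
Power-density ratio: P_B/P_A = (V_B/V_A)³ = (1.32101)³ = 2.30523

2.305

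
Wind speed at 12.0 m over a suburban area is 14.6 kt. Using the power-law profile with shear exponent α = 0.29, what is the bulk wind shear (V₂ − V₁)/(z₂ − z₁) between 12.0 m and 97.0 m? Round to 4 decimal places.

Power law: V₂ = V₁ · (z₂/z₁)^α = 14.6 × (8.0833)^0.29 = 26.7642 kt
ΔV/Δz = (26.7642 − 14.6)/(97.0 − 12.0) = 12.1642/85.0000 = 0.14311 kt/m

0.1431 kt/m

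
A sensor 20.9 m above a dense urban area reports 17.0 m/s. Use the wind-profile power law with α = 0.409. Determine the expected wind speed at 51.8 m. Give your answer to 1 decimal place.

Power-law profile: V₂ = V₁ · (z₂/z₁)^α
V₂ = 17.0 × (51.8/20.9)^0.409 = 17.0 × (2.4785)^0.409
    = 17.0 × 1.4495 = 24.6417 m/s

24.6 m/s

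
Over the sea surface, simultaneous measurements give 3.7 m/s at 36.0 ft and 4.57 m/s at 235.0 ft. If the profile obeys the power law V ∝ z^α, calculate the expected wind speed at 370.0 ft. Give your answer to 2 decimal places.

4.81 m/s

First find α: α = ln(V₂/V₁)/ln(z₂/z₁) = ln(4.57/3.7)/ln(235.0/36.0) = 0.21118/1.87607 = 0.1126
Extrapolate from 235.0 ft to 370.0 ft: V₃ = 4.57 × (370.0/235.0)^0.1126 = 4.57 × 1.0524 = 4.8096 m/s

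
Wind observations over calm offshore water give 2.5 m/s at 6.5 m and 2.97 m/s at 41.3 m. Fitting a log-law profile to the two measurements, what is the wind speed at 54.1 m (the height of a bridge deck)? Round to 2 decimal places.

Log law: V ∝ ln(z/z₀). From the pair, with r = V₁/V₂ = 0.84175,
ln z₀ = (ln z₁ − r·ln z₂)/(1 − r) = (1.8718 − 0.84175×3.7209)/0.15825 = -7.9636 → z₀ = 0.0003479 m
V₃ = V₁ · ln(z₃/z₀)/ln(z₁/z₀) = 2.5 × 11.9545/9.8354 = 3.0386 m/s

3.04 m/s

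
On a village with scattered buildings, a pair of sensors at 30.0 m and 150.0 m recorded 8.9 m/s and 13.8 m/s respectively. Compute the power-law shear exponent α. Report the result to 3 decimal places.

Power law: V₂/V₁ = (z₂/z₁)^α ⇒ α = ln(V₂/V₁) / ln(z₂/z₁)
α = ln(13.8/8.9) / ln(150.0/30.0) = ln(1.5506) / ln(5.0000)
  = 0.43862 / 1.60944 = 0.27253

α ≈ 0.273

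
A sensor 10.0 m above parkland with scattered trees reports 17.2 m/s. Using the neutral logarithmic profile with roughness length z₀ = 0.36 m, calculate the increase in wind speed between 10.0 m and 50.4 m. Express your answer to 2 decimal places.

8.37 m/s

Log law: V₂ = V₁ · ln(z₂/z₀)/ln(z₁/z₀) = 17.2 × 4.9416/3.3242 = 25.5687 m/s
ΔV = 25.5687 − 17.2 = 8.3687 m/s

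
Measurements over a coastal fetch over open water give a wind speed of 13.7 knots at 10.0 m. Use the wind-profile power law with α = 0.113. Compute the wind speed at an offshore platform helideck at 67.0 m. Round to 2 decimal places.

Power-law profile: V₂ = V₁ · (z₂/z₁)^α
V₂ = 13.7 × (67.0/10.0)^0.113 = 13.7 × (6.7000)^0.113
    = 13.7 × 1.2398 = 16.9851 knots

16.99 knots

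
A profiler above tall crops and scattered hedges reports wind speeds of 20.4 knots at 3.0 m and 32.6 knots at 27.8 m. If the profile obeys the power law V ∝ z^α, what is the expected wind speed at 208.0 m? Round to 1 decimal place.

49.8 knots

First find α: α = ln(V₂/V₁)/ln(z₂/z₁) = ln(32.6/20.4)/ln(27.8/3.0) = 0.46878/2.22642 = 0.2106
Extrapolate from 27.8 m to 208.0 m: V₃ = 32.6 × (208.0/27.8)^0.2106 = 32.6 × 1.5277 = 49.8016 knots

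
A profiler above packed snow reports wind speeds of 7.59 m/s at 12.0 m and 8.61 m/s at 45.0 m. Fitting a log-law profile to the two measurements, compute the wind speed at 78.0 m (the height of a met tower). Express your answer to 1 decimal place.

Log law: V ∝ ln(z/z₀). From the pair, with r = V₁/V₂ = 0.88153,
ln z₀ = (ln z₁ − r·ln z₂)/(1 − r) = (2.4849 − 0.88153×3.8067)/0.11847 = -7.3505 → z₀ = 0.0006423 m
V₃ = V₁ · ln(z₃/z₀)/ln(z₁/z₀) = 7.59 × 11.7072/9.8354 = 9.0345 m/s

9.0 m/s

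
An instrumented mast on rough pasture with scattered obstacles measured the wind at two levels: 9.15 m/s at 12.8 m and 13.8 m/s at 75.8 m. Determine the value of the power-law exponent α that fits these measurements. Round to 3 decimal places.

α ≈ 0.231

Power law: V₂/V₁ = (z₂/z₁)^α ⇒ α = ln(V₂/V₁) / ln(z₂/z₁)
α = ln(13.8/9.15) / ln(75.8/12.8) = ln(1.5082) / ln(5.9219)
  = 0.41091 / 1.77865 = 0.23103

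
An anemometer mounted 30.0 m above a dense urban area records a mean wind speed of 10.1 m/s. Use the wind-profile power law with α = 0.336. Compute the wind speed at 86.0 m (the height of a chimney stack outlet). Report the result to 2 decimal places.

Power-law profile: V₂ = V₁ · (z₂/z₁)^α
V₂ = 10.1 × (86.0/30.0)^0.336 = 10.1 × (2.8667)^0.336
    = 10.1 × 1.4246 = 14.3880 m/s

14.39 m/s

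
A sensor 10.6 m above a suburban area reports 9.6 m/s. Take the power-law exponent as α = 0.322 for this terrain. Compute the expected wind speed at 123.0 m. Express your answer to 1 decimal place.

Power-law profile: V₂ = V₁ · (z₂/z₁)^α
V₂ = 9.6 × (123.0/10.6)^0.322 = 9.6 × (11.6038)^0.322
    = 9.6 × 2.2019 = 21.1384 m/s

21.1 m/s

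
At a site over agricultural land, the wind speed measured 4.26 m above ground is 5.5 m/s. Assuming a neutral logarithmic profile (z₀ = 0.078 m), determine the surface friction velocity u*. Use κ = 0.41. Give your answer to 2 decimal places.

u* ≈ 0.56 m/s

Log law: V(z) = (u*/κ) · ln(z/z₀) ⇒ u* = κ · V / ln(z/z₀)
u* = 0.41 × 5.5 / ln(4.26/0.078) = 0.41 × 5.5 / 4.0003
   = 2.2550 / 4.0003 = 0.5637 m/s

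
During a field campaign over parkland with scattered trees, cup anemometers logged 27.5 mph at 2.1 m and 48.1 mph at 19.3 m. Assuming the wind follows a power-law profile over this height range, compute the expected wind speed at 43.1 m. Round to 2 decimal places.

First find α: α = ln(V₂/V₁)/ln(z₂/z₁) = ln(48.1/27.5)/ln(19.3/2.1) = 0.55910/2.21817 = 0.2521
Extrapolate from 19.3 m to 43.1 m: V₃ = 48.1 × (43.1/19.3)^0.2521 = 48.1 × 1.2245 = 58.8968 mph

58.90 mph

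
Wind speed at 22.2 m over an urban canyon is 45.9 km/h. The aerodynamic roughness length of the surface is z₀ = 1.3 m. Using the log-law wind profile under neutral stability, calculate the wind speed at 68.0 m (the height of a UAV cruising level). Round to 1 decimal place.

Log law: V(z) ∝ ln(z/z₀), so V₂/V₁ = ln(z₂/z₀) / ln(z₁/z₀).
ln(68.0/1.3) = 3.9571, ln(22.2/1.3) = 2.8377
V₂ = 45.9 × 3.9571/2.8377 = 45.9 × 1.3945 = 64.0064 km/h

64.0 km/h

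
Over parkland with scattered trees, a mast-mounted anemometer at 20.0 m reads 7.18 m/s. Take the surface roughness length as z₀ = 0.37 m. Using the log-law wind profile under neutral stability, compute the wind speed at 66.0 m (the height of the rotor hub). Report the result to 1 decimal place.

9.3 m/s

Log law: V(z) ∝ ln(z/z₀), so V₂/V₁ = ln(z₂/z₀) / ln(z₁/z₀).
ln(66.0/0.37) = 5.1839, ln(20.0/0.37) = 3.9900
V₂ = 7.18 × 5.1839/3.9900 = 7.18 × 1.2992 = 9.3285 m/s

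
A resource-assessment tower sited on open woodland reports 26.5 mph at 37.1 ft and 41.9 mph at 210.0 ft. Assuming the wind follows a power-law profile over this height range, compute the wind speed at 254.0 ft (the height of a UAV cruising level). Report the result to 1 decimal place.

First find α: α = ln(V₂/V₁)/ln(z₂/z₁) = ln(41.9/26.5)/ln(210.0/37.1) = 0.45814/1.73349 = 0.2643
Extrapolate from 210.0 ft to 254.0 ft: V₃ = 41.9 × (254.0/210.0)^0.2643 = 41.9 × 1.0516 = 44.0604 mph

44.1 mph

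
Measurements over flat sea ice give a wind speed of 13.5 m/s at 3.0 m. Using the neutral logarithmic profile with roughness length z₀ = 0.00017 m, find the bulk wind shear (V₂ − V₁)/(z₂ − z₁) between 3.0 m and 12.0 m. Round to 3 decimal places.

Log law: V₂ = V₁ · ln(z₂/z₀)/ln(z₁/z₀) = 13.5 × 11.1646/9.7783 = 15.4139 m/s
ΔV/Δz = (15.4139 − 13.5)/(12.0 − 3.0) = 1.9139/9.0000 = 0.21266 m/s/m

0.213 m/s/m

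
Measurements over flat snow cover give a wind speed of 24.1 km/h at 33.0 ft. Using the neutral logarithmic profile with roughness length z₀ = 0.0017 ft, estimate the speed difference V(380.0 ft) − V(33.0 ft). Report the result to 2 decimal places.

Log law: V₂ = V₁ · ln(z₂/z₀)/ln(z₁/z₀) = 24.1 × 12.3173/9.8736 = 30.0646 km/h
ΔV = 30.0646 − 24.1 = 5.9646 km/h

5.96 km/h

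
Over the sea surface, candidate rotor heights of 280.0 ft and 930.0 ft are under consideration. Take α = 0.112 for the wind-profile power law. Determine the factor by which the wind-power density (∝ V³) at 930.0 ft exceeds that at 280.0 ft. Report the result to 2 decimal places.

Speed ratio: V_B/V_A = (z_B/z_A)^α = (930.0/280.0)^0.112 = (3.3214)^0.112 = 1.14390
Power-density ratio: P_B/P_A = (V_B/V_A)³ = (1.14390)³ = 1.49680

1.50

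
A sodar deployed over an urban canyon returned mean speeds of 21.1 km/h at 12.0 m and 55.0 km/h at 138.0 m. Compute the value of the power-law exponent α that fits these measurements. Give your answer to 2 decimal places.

α ≈ 0.39

Power law: V₂/V₁ = (z₂/z₁)^α ⇒ α = ln(V₂/V₁) / ln(z₂/z₁)
α = ln(55.0/21.1) / ln(138.0/12.0) = ln(2.6066) / ln(11.5000)
  = 0.95806 / 2.44235 = 0.39227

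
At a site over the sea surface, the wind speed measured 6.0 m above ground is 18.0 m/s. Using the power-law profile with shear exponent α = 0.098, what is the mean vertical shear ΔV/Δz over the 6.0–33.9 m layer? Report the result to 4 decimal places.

0.1193 m/s/m

Power law: V₂ = V₁ · (z₂/z₁)^α = 18.0 × (5.6500)^0.098 = 21.3291 m/s
ΔV/Δz = (21.3291 − 18.0)/(33.9 − 6.0) = 3.3291/27.9000 = 0.11932 m/s/m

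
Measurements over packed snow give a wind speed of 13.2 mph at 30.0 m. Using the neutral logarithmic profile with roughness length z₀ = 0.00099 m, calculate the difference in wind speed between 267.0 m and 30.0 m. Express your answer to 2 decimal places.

2.80 mph

Log law: V₂ = V₁ · ln(z₂/z₀)/ln(z₁/z₀) = 13.2 × 12.5051/10.3190 = 15.9964 mph
ΔV = 15.9964 − 13.2 = 2.7964 mph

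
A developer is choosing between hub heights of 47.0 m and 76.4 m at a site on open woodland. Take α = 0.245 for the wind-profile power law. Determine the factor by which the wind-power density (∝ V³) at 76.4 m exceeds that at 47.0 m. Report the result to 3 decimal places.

1.429

Speed ratio: V_B/V_A = (z_B/z_A)^α = (76.4/47.0)^0.245 = (1.6255)^0.245 = 1.12640
Power-density ratio: P_B/P_A = (V_B/V_A)³ = (1.12640)³ = 1.42916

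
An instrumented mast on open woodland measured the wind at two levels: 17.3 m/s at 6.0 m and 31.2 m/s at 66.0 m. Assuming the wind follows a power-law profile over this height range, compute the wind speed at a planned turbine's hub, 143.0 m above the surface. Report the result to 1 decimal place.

First find α: α = ln(V₂/V₁)/ln(z₂/z₁) = ln(31.2/17.3)/ln(66.0/6.0) = 0.58971/2.39790 = 0.2459
Extrapolate from 66.0 m to 143.0 m: V₃ = 31.2 × (143.0/66.0)^0.2459 = 31.2 × 1.2094 = 37.7342 m/s

37.7 m/s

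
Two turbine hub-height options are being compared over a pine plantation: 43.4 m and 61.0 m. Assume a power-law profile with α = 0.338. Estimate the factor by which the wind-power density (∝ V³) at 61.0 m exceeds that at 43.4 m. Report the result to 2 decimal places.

Speed ratio: V_B/V_A = (z_B/z_A)^α = (61.0/43.4)^0.338 = (1.4055)^0.338 = 1.12194
Power-density ratio: P_B/P_A = (V_B/V_A)³ = (1.12194)³ = 1.41224

1.41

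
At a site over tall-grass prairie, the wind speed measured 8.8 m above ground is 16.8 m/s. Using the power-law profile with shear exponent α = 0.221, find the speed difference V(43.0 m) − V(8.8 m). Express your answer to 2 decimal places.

Power law: V₂ = V₁ · (z₂/z₁)^α = 16.8 × (4.8864)^0.221 = 23.8548 m/s
ΔV = 23.8548 − 16.8 = 7.0548 m/s

7.05 m/s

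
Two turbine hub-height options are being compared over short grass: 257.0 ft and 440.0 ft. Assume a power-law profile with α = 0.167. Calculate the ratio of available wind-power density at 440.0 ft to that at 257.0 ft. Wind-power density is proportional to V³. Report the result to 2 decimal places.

1.31

Speed ratio: V_B/V_A = (z_B/z_A)^α = (440.0/257.0)^0.167 = (1.7121)^0.167 = 1.09395
Power-density ratio: P_B/P_A = (V_B/V_A)³ = (1.09395)³ = 1.30916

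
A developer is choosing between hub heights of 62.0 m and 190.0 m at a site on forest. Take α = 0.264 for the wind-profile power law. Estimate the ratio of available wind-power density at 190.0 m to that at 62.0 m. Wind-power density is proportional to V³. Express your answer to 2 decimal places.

Speed ratio: V_B/V_A = (z_B/z_A)^α = (190.0/62.0)^0.264 = (3.0645)^0.264 = 1.34400
Power-density ratio: P_B/P_A = (V_B/V_A)³ = (1.34400)³ = 2.42772

2.43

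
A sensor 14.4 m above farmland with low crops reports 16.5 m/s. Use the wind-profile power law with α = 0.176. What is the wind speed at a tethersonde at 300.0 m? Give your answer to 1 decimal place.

28.2 m/s

Power-law profile: V₂ = V₁ · (z₂/z₁)^α
V₂ = 16.5 × (300.0/14.4)^0.176 = 16.5 × (20.8333)^0.176
    = 16.5 × 1.7065 = 28.1569 m/s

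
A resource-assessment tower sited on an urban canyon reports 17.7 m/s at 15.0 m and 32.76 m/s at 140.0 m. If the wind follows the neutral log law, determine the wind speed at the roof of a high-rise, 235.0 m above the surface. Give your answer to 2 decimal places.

Log law: V ∝ ln(z/z₀). From the pair, with r = V₁/V₂ = 0.54029,
ln z₀ = (ln z₁ − r·ln z₂)/(1 − r) = (2.7081 − 0.54029×4.9416)/0.45971 = 0.0829 → z₀ = 1.086 m
V₃ = V₁ · ln(z₃/z₀)/ln(z₁/z₀) = 17.7 × 5.3767/2.6251 = 36.2522 m/s

36.25 m/s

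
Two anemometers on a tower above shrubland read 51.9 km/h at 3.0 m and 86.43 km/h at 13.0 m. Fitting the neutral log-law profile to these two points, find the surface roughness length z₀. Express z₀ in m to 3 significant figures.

Log law: V(z) ∝ ln(z/z₀). With r = V₁/V₂ = 51.9/86.43 = 0.60049,
r · ln(z₂/z₀) = ln(z₁/z₀) ⇒ ln z₀ = (ln z₁ − r·ln z₂)/(1 − r)
ln z₀ = (1.09861 − 0.60049×2.56495) / 0.39951 = -1.1054
z₀ = exp(-1.1054) = 0.3311 m

z₀ ≈ 0.331 m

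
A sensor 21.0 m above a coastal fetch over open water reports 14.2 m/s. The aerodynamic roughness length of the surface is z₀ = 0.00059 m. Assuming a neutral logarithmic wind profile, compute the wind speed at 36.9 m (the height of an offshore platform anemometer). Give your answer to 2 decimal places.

Log law: V(z) ∝ ln(z/z₀), so V₂/V₁ = ln(z₂/z₀) / ln(z₁/z₀).
ln(36.9/0.00059) = 11.0436, ln(21.0/0.00059) = 10.4799
V₂ = 14.2 × 11.0436/10.4799 = 14.2 × 1.0538 = 14.9638 m/s

14.96 m/s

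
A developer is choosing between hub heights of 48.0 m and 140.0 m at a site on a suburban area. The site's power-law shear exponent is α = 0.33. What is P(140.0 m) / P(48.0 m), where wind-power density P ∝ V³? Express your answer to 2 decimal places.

2.89

Speed ratio: V_B/V_A = (z_B/z_A)^α = (140.0/48.0)^0.33 = (2.9167)^0.33 = 1.42368
Power-density ratio: P_B/P_A = (V_B/V_A)³ = (1.42368)³ = 2.88561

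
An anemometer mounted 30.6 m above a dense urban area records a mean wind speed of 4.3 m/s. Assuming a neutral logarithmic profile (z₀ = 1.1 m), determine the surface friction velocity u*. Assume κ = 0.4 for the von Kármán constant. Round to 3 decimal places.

u* ≈ 0.517 m/s

Log law: V(z) = (u*/κ) · ln(z/z₀) ⇒ u* = κ · V / ln(z/z₀)
u* = 0.4 × 4.3 / ln(30.6/1.1) = 0.4 × 4.3 / 3.3257
   = 1.7200 / 3.3257 = 0.5172 m/s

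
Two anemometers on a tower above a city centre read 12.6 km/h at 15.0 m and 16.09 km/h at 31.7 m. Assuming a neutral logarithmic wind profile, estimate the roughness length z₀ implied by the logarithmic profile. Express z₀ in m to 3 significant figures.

Log law: V(z) ∝ ln(z/z₀). With r = V₁/V₂ = 12.6/16.09 = 0.78310,
r · ln(z₂/z₀) = ln(z₁/z₀) ⇒ ln z₀ = (ln z₁ − r·ln z₂)/(1 − r)
ln z₀ = (2.70805 − 0.78310×3.45632) / 0.21690 = 0.0066
z₀ = exp(0.0066) = 1.007 m

z₀ ≈ 1.01 m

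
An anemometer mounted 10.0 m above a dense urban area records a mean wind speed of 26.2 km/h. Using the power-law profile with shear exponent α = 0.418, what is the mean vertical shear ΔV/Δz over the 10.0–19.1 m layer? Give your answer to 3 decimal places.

Power law: V₂ = V₁ · (z₂/z₁)^α = 26.2 × (1.9100)^0.418 = 34.3379 km/h
ΔV/Δz = (34.3379 − 26.2)/(19.1 − 10.0) = 8.1379/9.1000 = 0.89427 km/h/m

0.894 km/h/m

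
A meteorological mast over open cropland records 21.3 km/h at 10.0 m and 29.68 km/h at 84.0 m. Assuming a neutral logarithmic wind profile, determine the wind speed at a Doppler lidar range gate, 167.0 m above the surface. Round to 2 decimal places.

Log law: V ∝ ln(z/z₀). From the pair, with r = V₁/V₂ = 0.71765,
ln z₀ = (ln z₁ − r·ln z₂)/(1 − r) = (2.3026 − 0.71765×4.4308)/0.28235 = -3.1069 → z₀ = 0.04474 m
V₃ = V₁ · ln(z₃/z₀)/ln(z₁/z₀) = 21.3 × 8.2249/5.4095 = 32.3858 km/h

32.39 km/h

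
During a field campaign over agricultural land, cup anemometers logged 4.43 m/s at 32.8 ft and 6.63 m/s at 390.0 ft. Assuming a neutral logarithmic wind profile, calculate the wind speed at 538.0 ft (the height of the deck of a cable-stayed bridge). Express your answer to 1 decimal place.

Log law: V ∝ ln(z/z₀). From the pair, with r = V₁/V₂ = 0.66817,
ln z₀ = (ln z₁ − r·ln z₂)/(1 − r) = (3.4904 − 0.66817×5.9661)/0.33183 = -1.4948 → z₀ = 0.2243 ft
V₃ = V₁ · ln(z₃/z₀)/ln(z₁/z₀) = 4.43 × 7.7826/4.9852 = 6.9159 m/s

6.9 m/s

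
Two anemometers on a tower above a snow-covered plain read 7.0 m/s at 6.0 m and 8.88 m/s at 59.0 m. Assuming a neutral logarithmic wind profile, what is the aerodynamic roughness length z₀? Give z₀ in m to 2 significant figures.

z₀ ≈ 0.0012 m

Log law: V(z) ∝ ln(z/z₀). With r = V₁/V₂ = 7.0/8.88 = 0.78829,
r · ln(z₂/z₀) = ln(z₁/z₀) ⇒ ln z₀ = (ln z₁ − r·ln z₂)/(1 − r)
ln z₀ = (1.79176 − 0.78829×4.07754) / 0.21171 = -6.7191
z₀ = exp(-6.7191) = 0.001208 m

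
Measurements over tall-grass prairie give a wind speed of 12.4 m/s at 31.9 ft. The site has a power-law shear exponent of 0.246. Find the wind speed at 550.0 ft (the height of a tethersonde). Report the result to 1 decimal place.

Power-law profile: V₂ = V₁ · (z₂/z₁)^α
V₂ = 12.4 × (550.0/31.9)^0.246 = 12.4 × (17.2414)^0.246
    = 12.4 × 2.0146 = 24.9815 m/s

25.0 m/s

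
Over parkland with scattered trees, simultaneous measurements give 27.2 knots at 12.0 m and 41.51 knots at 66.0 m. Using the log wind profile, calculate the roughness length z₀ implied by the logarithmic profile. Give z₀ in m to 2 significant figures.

Log law: V(z) ∝ ln(z/z₀). With r = V₁/V₂ = 27.2/41.51 = 0.65526,
r · ln(z₂/z₀) = ln(z₁/z₀) ⇒ ln z₀ = (ln z₁ − r·ln z₂)/(1 − r)
ln z₀ = (2.48491 − 0.65526×4.18965) / 0.34474 = -0.7554
z₀ = exp(-0.7554) = 0.4698 m

z₀ ≈ 0.47 m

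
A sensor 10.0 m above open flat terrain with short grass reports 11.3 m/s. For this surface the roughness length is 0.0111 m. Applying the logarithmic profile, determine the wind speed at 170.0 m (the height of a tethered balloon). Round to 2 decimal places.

Log law: V(z) ∝ ln(z/z₀), so V₂/V₁ = ln(z₂/z₀) / ln(z₁/z₀).
ln(170.0/0.0111) = 9.6366, ln(10.0/0.0111) = 6.8034
V₂ = 11.3 × 9.6366/6.8034 = 11.3 × 1.4164 = 16.0058 m/s

16.01 m/s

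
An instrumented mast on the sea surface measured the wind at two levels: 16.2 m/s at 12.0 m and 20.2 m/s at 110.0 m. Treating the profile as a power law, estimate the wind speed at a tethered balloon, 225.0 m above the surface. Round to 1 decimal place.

First find α: α = ln(V₂/V₁)/ln(z₂/z₁) = ln(20.2/16.2)/ln(110.0/12.0) = 0.22067/2.21557 = 0.0996
Extrapolate from 110.0 m to 225.0 m: V₃ = 20.2 × (225.0/110.0)^0.0996 = 20.2 × 1.0739 = 21.6923 m/s

21.7 m/s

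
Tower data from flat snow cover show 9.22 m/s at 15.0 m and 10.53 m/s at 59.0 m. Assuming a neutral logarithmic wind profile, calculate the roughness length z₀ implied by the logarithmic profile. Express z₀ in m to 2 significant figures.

Log law: V(z) ∝ ln(z/z₀). With r = V₁/V₂ = 9.22/10.53 = 0.87559,
r · ln(z₂/z₀) = ln(z₁/z₀) ⇒ ln z₀ = (ln z₁ − r·ln z₂)/(1 − r)
ln z₀ = (2.70805 − 0.87559×4.07754) / 0.12441 = -6.9306
z₀ = exp(-6.9306) = 0.0009774 m

z₀ ≈ 0.00098 m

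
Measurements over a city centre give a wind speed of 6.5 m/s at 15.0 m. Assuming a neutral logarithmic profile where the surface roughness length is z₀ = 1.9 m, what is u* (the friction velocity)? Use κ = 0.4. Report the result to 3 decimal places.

u* ≈ 1.258 m/s

Log law: V(z) = (u*/κ) · ln(z/z₀) ⇒ u* = κ · V / ln(z/z₀)
u* = 0.4 × 6.5 / ln(15.0/1.9) = 0.4 × 6.5 / 2.0662
   = 2.6000 / 2.0662 = 1.2584 m/s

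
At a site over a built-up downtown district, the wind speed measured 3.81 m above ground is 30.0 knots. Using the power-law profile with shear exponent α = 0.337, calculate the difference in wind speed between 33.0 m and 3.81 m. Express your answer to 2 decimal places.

Power law: V₂ = V₁ · (z₂/z₁)^α = 30.0 × (8.6614)^0.337 = 62.0996 knots
ΔV = 62.0996 − 30.0 = 32.0996 knots

32.10 knots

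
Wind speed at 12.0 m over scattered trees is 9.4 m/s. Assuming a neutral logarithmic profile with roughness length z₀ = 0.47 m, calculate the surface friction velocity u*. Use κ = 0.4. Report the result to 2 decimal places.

Log law: V(z) = (u*/κ) · ln(z/z₀) ⇒ u* = κ · V / ln(z/z₀)
u* = 0.4 × 9.4 / ln(12.0/0.47) = 0.4 × 9.4 / 3.2399
   = 3.7600 / 3.2399 = 1.1605 m/s

u* ≈ 1.16 m/s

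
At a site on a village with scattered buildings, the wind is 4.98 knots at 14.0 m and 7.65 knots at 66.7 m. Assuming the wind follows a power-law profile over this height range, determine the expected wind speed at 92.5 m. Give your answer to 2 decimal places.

First find α: α = ln(V₂/V₁)/ln(z₂/z₁) = ln(7.65/4.98)/ln(66.7/14.0) = 0.42928/1.56115 = 0.2750
Extrapolate from 66.7 m to 92.5 m: V₃ = 7.65 × (92.5/66.7)^0.2750 = 7.65 × 1.0941 = 8.3697 knots

8.37 knots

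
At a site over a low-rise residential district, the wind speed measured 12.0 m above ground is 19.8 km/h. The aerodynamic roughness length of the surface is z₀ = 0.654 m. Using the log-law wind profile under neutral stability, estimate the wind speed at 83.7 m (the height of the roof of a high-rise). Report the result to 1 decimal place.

Log law: V(z) ∝ ln(z/z₀), so V₂/V₁ = ln(z₂/z₀) / ln(z₁/z₀).
ln(83.7/0.654) = 4.8519, ln(12.0/0.654) = 2.9096
V₂ = 19.8 × 4.8519/2.9096 = 19.8 × 1.6676 = 33.0179 km/h

33.0 km/h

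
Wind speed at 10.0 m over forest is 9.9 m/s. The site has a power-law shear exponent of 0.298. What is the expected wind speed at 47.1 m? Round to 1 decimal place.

15.7 m/s

Power-law profile: V₂ = V₁ · (z₂/z₁)^α
V₂ = 9.9 × (47.1/10.0)^0.298 = 9.9 × (4.7100)^0.298
    = 9.9 × 1.5869 = 15.7107 m/s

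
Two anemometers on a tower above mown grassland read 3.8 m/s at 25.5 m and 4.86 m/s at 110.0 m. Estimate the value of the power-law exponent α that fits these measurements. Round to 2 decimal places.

α ≈ 0.17

Power law: V₂/V₁ = (z₂/z₁)^α ⇒ α = ln(V₂/V₁) / ln(z₂/z₁)
α = ln(4.86/3.8) / ln(110.0/25.5) = ln(1.2789) / ln(4.3137)
  = 0.24604 / 1.46180 = 0.16831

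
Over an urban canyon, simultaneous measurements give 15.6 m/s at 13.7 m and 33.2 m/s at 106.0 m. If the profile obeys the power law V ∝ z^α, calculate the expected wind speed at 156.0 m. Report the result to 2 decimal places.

38.29 m/s

First find α: α = ln(V₂/V₁)/ln(z₂/z₁) = ln(33.2/15.6)/ln(106.0/13.7) = 0.75528/2.04604 = 0.3691
Extrapolate from 106.0 m to 156.0 m: V₃ = 33.2 × (156.0/106.0)^0.3691 = 33.2 × 1.1533 = 38.2901 m/s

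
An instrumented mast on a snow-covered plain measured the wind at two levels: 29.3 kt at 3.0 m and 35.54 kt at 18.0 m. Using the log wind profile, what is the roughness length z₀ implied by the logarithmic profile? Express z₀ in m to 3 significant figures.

Log law: V(z) ∝ ln(z/z₀). With r = V₁/V₂ = 29.3/35.54 = 0.82442,
r · ln(z₂/z₀) = ln(z₁/z₀) ⇒ ln z₀ = (ln z₁ − r·ln z₂)/(1 − r)
ln z₀ = (1.09861 − 0.82442×2.89037) / 0.17558 = -7.3146
z₀ = exp(-7.3146) = 0.0006657 m

z₀ ≈ 0.000666 m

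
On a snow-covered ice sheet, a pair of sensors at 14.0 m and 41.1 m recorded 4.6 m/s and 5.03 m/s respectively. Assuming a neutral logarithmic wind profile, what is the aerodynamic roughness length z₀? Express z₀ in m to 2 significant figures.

z₀ ≈ 0.00014 m

Log law: V(z) ∝ ln(z/z₀). With r = V₁/V₂ = 4.6/5.03 = 0.91451,
r · ln(z₂/z₀) = ln(z₁/z₀) ⇒ ln z₀ = (ln z₁ − r·ln z₂)/(1 − r)
ln z₀ = (2.63906 − 0.91451×3.71601) / 0.08549 = -8.8818
z₀ = exp(-8.8818) = 0.0001389 m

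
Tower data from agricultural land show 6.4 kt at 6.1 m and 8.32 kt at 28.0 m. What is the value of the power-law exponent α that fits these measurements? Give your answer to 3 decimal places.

α ≈ 0.172

Power law: V₂/V₁ = (z₂/z₁)^α ⇒ α = ln(V₂/V₁) / ln(z₂/z₁)
α = ln(8.32/6.4) / ln(28.0/6.1) = ln(1.3000) / ln(4.5902)
  = 0.26236 / 1.52392 = 0.17216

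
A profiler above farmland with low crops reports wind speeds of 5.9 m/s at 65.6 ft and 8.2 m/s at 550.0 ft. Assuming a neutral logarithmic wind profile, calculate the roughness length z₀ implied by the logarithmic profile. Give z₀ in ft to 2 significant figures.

Log law: V(z) ∝ ln(z/z₀). With r = V₁/V₂ = 5.9/8.2 = 0.71951,
r · ln(z₂/z₀) = ln(z₁/z₀) ⇒ ln z₀ = (ln z₁ − r·ln z₂)/(1 − r)
ln z₀ = (4.18358 − 0.71951×6.30992) / 0.28049 = -1.2710
z₀ = exp(-1.2710) = 0.2806 ft

z₀ ≈ 0.28 ft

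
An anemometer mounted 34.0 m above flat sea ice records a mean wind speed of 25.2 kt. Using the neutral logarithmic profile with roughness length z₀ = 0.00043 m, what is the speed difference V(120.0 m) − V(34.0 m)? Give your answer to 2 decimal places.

2.82 kt

Log law: V₂ = V₁ · ln(z₂/z₀)/ln(z₁/z₀) = 25.2 × 12.5392/11.2781 = 28.0179 kt
ΔV = 28.0179 − 25.2 = 2.8179 kt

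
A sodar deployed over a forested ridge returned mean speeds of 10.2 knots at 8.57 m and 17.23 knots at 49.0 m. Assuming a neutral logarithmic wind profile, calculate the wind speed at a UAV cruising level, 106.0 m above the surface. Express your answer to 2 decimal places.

20.34 knots

Log law: V ∝ ln(z/z₀). From the pair, with r = V₁/V₂ = 0.59199,
ln z₀ = (ln z₁ − r·ln z₂)/(1 − r) = (2.1483 − 0.59199×3.8918)/0.40801 = -0.3815 → z₀ = 0.6828 m
V₃ = V₁ · ln(z₃/z₀)/ln(z₁/z₀) = 10.2 × 5.0449/2.5298 = 20.3412 knots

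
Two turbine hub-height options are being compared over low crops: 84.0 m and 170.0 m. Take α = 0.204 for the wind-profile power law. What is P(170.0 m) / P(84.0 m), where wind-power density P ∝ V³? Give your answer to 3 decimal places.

1.539

Speed ratio: V_B/V_A = (z_B/z_A)^α = (170.0/84.0)^0.204 = (2.0238)^0.204 = 1.15467
Power-density ratio: P_B/P_A = (V_B/V_A)³ = (1.15467)³ = 1.53949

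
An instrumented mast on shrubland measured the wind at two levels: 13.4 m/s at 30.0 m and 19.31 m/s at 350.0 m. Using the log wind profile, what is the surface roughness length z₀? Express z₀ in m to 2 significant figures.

z₀ ≈ 0.11 m

Log law: V(z) ∝ ln(z/z₀). With r = V₁/V₂ = 13.4/19.31 = 0.69394,
r · ln(z₂/z₀) = ln(z₁/z₀) ⇒ ln z₀ = (ln z₁ − r·ln z₂)/(1 − r)
ln z₀ = (3.40120 − 0.69394×5.85793) / 0.30606 = -2.1691
z₀ = exp(-2.1691) = 0.1143 m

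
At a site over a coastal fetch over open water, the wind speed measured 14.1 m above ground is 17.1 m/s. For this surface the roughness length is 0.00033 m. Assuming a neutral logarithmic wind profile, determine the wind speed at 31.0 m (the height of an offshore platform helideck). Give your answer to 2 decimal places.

Log law: V(z) ∝ ln(z/z₀), so V₂/V₁ = ln(z₂/z₀) / ln(z₁/z₀).
ln(31.0/0.00033) = 11.4504, ln(14.1/0.00033) = 10.6626
V₂ = 17.1 × 11.4504/10.6626 = 17.1 × 1.0739 = 18.3634 m/s

18.36 m/s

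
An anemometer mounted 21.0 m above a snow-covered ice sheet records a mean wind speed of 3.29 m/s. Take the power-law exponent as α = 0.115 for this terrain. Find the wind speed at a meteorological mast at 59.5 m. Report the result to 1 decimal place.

3.7 m/s

Power-law profile: V₂ = V₁ · (z₂/z₁)^α
V₂ = 3.29 × (59.5/21.0)^0.115 = 3.29 × (2.8333)^0.115
    = 3.29 × 1.1272 = 3.7086 m/s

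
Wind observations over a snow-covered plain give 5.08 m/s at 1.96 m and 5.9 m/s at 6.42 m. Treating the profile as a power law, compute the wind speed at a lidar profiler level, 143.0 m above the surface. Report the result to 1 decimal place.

8.7 m/s

First find α: α = ln(V₂/V₁)/ln(z₂/z₁) = ln(5.9/5.08)/ln(6.42/1.96) = 0.14964/1.18647 = 0.1261
Extrapolate from 6.42 m to 143.0 m: V₃ = 5.9 × (143.0/6.42)^0.1261 = 5.9 × 1.4791 = 8.7265 m/s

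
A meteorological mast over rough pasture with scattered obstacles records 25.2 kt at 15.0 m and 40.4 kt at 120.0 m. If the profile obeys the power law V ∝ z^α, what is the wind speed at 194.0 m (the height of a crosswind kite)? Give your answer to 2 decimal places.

45.05 kt

First find α: α = ln(V₂/V₁)/ln(z₂/z₁) = ln(40.4/25.2)/ln(120.0/15.0) = 0.47199/2.07944 = 0.2270
Extrapolate from 120.0 m to 194.0 m: V₃ = 40.4 × (194.0/120.0)^0.2270 = 40.4 × 1.1152 = 45.0540 kt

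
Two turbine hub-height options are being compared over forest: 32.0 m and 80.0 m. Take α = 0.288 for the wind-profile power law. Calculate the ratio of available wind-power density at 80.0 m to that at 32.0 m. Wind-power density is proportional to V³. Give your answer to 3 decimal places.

Speed ratio: V_B/V_A = (z_B/z_A)^α = (80.0/32.0)^0.288 = (2.5000)^0.288 = 1.30199
Power-density ratio: P_B/P_A = (V_B/V_A)³ = (1.30199)³ = 2.20709

2.207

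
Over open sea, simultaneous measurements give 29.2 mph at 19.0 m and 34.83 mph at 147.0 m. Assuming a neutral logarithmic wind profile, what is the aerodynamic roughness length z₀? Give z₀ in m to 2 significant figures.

Log law: V(z) ∝ ln(z/z₀). With r = V₁/V₂ = 29.2/34.83 = 0.83836,
r · ln(z₂/z₀) = ln(z₁/z₀) ⇒ ln z₀ = (ln z₁ − r·ln z₂)/(1 − r)
ln z₀ = (2.94444 − 0.83836×4.99043) / 0.16164 = -7.6671
z₀ = exp(-7.6671) = 0.0004680 m

z₀ ≈ 0.00047 m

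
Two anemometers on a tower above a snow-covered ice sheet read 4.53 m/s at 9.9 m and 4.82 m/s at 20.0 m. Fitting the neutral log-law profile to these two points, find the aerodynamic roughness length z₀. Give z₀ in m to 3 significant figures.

Log law: V(z) ∝ ln(z/z₀). With r = V₁/V₂ = 4.53/4.82 = 0.93983,
r · ln(z₂/z₀) = ln(z₁/z₀) ⇒ ln z₀ = (ln z₁ − r·ln z₂)/(1 − r)
ln z₀ = (2.29253 − 0.93983×2.99573) / 0.06017 = -8.6919
z₀ = exp(-8.6919) = 0.0001679 m

z₀ ≈ 0.000168 m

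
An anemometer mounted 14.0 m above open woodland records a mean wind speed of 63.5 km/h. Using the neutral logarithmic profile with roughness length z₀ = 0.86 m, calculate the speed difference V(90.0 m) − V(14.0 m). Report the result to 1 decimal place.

Log law: V₂ = V₁ · ln(z₂/z₀)/ln(z₁/z₀) = 63.5 × 4.6506/2.7899 = 105.8523 km/h
ΔV = 105.8523 − 63.5 = 42.3523 km/h

42.4 km/h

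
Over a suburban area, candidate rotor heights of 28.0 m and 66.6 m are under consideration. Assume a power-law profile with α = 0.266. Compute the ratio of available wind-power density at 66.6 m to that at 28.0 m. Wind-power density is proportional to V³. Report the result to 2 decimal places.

Speed ratio: V_B/V_A = (z_B/z_A)^α = (66.6/28.0)^0.266 = (2.3786)^0.266 = 1.25922
Power-density ratio: P_B/P_A = (V_B/V_A)³ = (1.25922)³ = 1.99664

2.00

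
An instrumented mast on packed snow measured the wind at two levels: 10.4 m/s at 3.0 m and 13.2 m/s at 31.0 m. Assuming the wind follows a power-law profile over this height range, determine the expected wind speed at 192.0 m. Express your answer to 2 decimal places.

15.90 m/s

First find α: α = ln(V₂/V₁)/ln(z₂/z₁) = ln(13.2/10.4)/ln(31.0/3.0) = 0.23841/2.33537 = 0.1021
Extrapolate from 31.0 m to 192.0 m: V₃ = 13.2 × (192.0/31.0)^0.1021 = 13.2 × 1.2046 = 15.9009 m/s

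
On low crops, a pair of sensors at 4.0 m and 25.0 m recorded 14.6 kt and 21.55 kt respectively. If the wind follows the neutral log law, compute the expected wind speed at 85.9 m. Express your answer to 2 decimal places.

26.23 kt

Log law: V ∝ ln(z/z₀). From the pair, with r = V₁/V₂ = 0.67749,
ln z₀ = (ln z₁ − r·ln z₂)/(1 − r) = (1.3863 − 0.67749×3.2189)/0.32251 = -2.4634 → z₀ = 0.08514 m
V₃ = V₁ · ln(z₃/z₀)/ln(z₁/z₀) = 14.6 × 6.9166/3.8497 = 26.2311 kt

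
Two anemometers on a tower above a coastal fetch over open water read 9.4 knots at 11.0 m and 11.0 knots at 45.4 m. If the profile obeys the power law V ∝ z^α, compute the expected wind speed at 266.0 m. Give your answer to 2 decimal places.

13.38 knots

First find α: α = ln(V₂/V₁)/ln(z₂/z₁) = ln(11.0/9.4)/ln(45.4/11.0) = 0.15719/1.41762 = 0.1109
Extrapolate from 45.4 m to 266.0 m: V₃ = 11.0 × (266.0/45.4)^0.1109 = 11.0 × 1.2166 = 13.3823 knots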